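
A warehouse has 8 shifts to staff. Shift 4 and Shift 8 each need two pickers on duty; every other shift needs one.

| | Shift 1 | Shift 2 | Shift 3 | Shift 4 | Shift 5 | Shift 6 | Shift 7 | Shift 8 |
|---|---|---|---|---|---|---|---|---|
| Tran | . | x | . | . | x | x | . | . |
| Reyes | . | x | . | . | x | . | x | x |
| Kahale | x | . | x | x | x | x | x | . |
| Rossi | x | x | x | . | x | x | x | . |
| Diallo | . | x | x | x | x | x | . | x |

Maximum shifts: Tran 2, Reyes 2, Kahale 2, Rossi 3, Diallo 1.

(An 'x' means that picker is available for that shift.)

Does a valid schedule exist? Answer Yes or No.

No

Total capacity is 10 and 10 slots are needed, so capacity alone doesn't rule it out.
Shifts {Shift 4, Shift 8} need 4 worker-slots in total, but the pickers available for any of those shifts (Reyes, Kahale, and Diallo) can supply at most 3 among them. So no valid schedule exists.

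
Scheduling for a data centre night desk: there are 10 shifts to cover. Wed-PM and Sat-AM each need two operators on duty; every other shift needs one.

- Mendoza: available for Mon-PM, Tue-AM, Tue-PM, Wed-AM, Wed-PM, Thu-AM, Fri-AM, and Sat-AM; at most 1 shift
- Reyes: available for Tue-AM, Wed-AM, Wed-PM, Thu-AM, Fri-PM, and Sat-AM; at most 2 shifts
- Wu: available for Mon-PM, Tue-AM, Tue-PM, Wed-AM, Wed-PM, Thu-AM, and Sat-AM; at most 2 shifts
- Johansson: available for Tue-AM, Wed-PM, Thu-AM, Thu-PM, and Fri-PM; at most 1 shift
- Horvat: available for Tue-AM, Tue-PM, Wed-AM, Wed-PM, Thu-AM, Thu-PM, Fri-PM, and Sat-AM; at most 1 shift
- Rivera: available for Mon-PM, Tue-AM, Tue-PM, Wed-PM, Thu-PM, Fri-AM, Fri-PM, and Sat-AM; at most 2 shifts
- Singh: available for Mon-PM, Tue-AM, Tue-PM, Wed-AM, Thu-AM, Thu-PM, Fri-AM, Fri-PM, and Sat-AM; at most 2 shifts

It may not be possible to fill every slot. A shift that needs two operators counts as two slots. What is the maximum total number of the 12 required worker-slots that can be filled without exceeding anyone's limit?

Total capacity across all operators is 1+2+2+1+1+2+2 = 11, and 12 slots are needed, so at most 11 can be filled.
An assignment achieving 11: Mon-PM→Wu, Tue-PM→Wu, Wed-AM→Reyes, Wed-PM→Horvat+Rivera, Thu-AM→Singh, Thu-PM→Johansson, Fri-AM→Mendoza, Fri-PM→Reyes, Sat-AM→Rivera+Singh.
Loads: Mendoza 1/1, Reyes 2/2, Wu 2/2, Johansson 1/1, Horvat 1/1, Rivera 2/2, Singh 2/2.

11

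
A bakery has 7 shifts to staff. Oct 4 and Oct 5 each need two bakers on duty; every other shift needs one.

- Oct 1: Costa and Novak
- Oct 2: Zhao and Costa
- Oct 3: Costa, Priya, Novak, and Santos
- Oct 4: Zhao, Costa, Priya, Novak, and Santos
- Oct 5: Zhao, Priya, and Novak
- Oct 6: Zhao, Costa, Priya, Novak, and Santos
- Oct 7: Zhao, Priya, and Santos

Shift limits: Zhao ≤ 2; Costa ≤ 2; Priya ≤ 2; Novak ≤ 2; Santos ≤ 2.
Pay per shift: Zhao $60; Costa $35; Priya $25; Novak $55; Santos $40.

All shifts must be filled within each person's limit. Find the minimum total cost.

$370

Picking the cheapest available baker for each shift independently would cost $285, but that ignores the shift limits.
An optimal schedule: Oct 1→Costa, Oct 2→Costa, Oct 3→Santos, Oct 4→Novak+Zhao, Oct 5→Priya+Novak, Oct 6→Santos, Oct 7→Priya.
Total: 35 + 35 + 40 + 55 + 60 + 25 + 55 + 40 + 25 = $370.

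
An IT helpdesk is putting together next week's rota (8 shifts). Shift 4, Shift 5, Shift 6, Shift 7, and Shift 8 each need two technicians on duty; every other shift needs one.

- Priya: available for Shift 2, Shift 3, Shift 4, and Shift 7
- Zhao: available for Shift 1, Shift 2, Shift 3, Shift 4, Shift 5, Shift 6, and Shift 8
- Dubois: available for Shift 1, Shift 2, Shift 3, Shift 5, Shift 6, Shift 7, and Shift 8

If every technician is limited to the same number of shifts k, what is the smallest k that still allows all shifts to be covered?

5

With 3 technicians and 13 worker-slots to fill, someone must work at least ⌈13/3⌉ = 5 shifts, so k ≥ 5.
k = 5 works: Shift 1→Zhao, Shift 2→Priya, Shift 3→Priya, Shift 4→Priya+Zhao, Shift 5→Zhao+Dubois, Shift 6→Zhao+Dubois, Shift 7→Priya+Dubois, Shift 8→Zhao+Dubois.
Loads: Priya 4, Zhao 5, Dubois 4 — all ≤ 5.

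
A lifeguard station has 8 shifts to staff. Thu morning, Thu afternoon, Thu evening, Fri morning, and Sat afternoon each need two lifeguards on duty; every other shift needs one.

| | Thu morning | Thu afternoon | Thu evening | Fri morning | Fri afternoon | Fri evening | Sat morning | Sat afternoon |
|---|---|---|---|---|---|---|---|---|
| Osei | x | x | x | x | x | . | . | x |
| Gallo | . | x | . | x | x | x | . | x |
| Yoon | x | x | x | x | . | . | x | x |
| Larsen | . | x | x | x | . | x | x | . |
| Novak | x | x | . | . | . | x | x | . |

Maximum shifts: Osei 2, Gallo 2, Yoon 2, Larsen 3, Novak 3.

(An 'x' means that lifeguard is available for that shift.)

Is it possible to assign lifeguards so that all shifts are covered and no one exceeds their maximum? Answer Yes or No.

No

Total capacity is 2+2+2+3+3 = 12 but 13 worker-slots are needed — infeasible.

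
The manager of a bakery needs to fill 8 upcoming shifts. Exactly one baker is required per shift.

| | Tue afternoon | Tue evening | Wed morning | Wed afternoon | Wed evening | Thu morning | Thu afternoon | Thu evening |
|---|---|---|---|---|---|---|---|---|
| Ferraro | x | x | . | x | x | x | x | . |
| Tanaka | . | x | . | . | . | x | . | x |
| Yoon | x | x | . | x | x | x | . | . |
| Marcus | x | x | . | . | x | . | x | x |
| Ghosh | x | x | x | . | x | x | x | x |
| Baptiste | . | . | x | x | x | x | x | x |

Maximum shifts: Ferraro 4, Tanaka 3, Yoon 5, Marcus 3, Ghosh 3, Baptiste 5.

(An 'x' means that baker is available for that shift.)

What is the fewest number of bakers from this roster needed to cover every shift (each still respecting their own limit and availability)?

8 slots to fill and no one can take more than 5, so at least ⌈8/5⌉ = 2 bakers are needed.
Ferraro and Baptiste alone can cover everything: Tue afternoon→Ferraro, Tue evening→Ferraro, Wed morning→Baptiste, Wed afternoon→Ferraro, Wed evening→Ferraro, Thu morning→Baptiste, Thu afternoon→Baptiste, Thu evening→Baptiste.

2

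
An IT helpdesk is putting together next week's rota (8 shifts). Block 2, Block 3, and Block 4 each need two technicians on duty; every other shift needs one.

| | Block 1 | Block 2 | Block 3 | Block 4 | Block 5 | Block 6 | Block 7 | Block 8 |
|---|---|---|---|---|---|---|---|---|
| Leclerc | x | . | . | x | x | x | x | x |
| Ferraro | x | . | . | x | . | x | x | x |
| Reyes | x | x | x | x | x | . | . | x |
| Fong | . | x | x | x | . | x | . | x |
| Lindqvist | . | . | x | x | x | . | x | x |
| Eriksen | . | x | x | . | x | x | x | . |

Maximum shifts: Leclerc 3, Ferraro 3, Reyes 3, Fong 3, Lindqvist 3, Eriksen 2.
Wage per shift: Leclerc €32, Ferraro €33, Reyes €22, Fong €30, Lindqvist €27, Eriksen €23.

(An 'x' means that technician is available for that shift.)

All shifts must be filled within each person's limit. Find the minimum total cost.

€283

Picking the cheapest available technician for each shift independently would cost €251, but that ignores the shift limits.
An optimal schedule: Block 1→Reyes, Block 2→Reyes+Eriksen, Block 3→Lindqvist+Fong, Block 4→Lindqvist+Fong, Block 5→Reyes, Block 6→Eriksen, Block 7→Lindqvist, Block 8→Fong.
Total: 22 + 22 + 23 + 27 + 30 + 27 + 30 + 22 + 23 + 27 + 30 = €283.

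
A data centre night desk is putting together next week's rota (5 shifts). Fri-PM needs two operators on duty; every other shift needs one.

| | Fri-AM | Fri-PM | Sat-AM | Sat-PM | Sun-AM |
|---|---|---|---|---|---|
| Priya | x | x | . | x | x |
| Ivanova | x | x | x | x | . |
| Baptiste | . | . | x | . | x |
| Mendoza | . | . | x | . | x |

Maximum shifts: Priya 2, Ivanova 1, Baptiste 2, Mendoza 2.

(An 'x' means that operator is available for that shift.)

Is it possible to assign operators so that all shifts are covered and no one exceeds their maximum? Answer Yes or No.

No

Total capacity is 7 and 6 slots are needed, so capacity alone doesn't rule it out.
Shifts {Fri-AM, Fri-PM, Sat-PM} need 4 worker-slots in total, but the operators available for any of those shifts (Priya and Ivanova) can supply at most 3 among them. So no valid schedule exists.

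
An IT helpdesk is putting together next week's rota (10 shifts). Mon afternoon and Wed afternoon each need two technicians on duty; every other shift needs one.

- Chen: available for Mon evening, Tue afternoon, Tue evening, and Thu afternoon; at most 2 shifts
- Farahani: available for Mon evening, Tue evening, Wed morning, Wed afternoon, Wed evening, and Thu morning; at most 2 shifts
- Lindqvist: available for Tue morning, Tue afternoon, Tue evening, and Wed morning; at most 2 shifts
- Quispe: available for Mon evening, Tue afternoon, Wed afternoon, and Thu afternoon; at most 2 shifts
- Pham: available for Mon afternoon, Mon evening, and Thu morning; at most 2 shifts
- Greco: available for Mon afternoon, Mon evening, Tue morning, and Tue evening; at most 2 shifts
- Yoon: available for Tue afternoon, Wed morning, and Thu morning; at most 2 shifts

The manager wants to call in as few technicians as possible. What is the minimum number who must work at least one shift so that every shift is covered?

12 slots to fill and no one can take more than 2, so at least ⌈12/2⌉ = 6 technicians are needed.
Chen, Farahani, Lindqvist, Quispe, Pham, and Greco alone can cover everything: Mon afternoon→Pham+Greco, Mon evening→Quispe, Tue morning→Lindqvist, Tue afternoon→Chen, Tue evening→Greco, Wed morning→Lindqvist, Wed afternoon→Farahani+Quispe, Wed evening→Farahani, Thu morning→Pham, Thu afternoon→Chen.

6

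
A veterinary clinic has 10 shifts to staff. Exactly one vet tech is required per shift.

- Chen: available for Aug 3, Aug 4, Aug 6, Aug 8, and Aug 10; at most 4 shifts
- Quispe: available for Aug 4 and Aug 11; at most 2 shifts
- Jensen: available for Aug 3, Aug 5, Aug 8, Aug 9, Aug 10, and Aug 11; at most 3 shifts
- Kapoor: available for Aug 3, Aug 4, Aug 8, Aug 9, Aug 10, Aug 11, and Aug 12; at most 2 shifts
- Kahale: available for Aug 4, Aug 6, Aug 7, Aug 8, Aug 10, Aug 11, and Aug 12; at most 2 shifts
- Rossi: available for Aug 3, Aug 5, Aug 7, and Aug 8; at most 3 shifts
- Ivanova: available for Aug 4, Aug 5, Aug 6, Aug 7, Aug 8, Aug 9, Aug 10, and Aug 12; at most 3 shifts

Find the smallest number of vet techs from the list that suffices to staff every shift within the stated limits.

10 slots to fill and no one can take more than 4, so at least ⌈10/4⌉ = 3 vet techs are needed.
Chen, Jensen, and Ivanova alone can cover everything: Aug 3→Chen, Aug 4→Chen, Aug 5→Jensen, Aug 6→Chen, Aug 7→Ivanova, Aug 8→Chen, Aug 9→Jensen, Aug 10→Ivanova, Aug 11→Jensen, Aug 12→Ivanova.

3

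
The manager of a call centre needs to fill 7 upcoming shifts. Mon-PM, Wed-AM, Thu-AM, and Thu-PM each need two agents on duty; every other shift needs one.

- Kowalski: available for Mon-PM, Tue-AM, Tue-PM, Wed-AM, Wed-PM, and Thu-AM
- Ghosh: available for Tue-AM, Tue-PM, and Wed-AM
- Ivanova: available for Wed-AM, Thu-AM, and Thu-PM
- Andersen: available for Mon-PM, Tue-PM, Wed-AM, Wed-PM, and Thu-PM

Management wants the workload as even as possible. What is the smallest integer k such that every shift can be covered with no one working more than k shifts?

With 4 agents and 11 worker-slots to fill, someone must work at least ⌈11/4⌉ = 3 shifts, so k ≥ 3.
k = 3 works: Mon-PM→Kowalski+Andersen, Tue-AM→Kowalski, Tue-PM→Ghosh, Wed-AM→Ghosh+Ivanova, Wed-PM→Andersen, Thu-AM→Kowalski+Ivanova, Thu-PM→Ivanova+Andersen.
Loads: Kowalski 3, Ghosh 2, Ivanova 3, Andersen 3 — all ≤ 3.

3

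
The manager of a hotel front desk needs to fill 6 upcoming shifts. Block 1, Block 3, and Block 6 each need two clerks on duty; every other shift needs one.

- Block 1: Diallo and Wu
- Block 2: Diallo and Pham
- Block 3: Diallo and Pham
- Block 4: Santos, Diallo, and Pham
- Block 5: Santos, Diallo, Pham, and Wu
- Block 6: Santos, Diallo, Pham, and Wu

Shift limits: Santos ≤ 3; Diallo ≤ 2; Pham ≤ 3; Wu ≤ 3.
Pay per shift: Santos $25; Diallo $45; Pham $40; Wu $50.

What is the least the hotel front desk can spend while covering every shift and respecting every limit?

$335

Block 1 can only be covered by Diallo and Wu, so that assignment is forced.
Block 3 can only be covered by Diallo and Pham, so that assignment is forced.
Picking the cheapest available clerk for each shift independently would cost $335, and that bound is achievable.
An optimal schedule: Block 1→Diallo+Wu, Block 2→Pham, Block 3→Diallo+Pham, Block 4→Santos, Block 5→Santos, Block 6→Santos+Pham.
Total: 45 + 50 + 40 + 45 + 40 + 25 + 25 + 25 + 40 = $335.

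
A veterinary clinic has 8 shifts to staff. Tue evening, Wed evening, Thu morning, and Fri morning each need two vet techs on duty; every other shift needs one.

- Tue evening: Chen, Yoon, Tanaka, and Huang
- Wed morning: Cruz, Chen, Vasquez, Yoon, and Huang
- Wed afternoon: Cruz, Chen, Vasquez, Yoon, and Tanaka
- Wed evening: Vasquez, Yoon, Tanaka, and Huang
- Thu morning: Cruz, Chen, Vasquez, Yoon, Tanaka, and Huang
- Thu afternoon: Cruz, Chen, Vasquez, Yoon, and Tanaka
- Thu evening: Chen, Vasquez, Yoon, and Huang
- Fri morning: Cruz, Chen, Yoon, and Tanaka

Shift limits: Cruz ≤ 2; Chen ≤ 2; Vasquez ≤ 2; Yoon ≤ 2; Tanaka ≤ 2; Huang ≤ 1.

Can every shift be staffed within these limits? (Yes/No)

No

Total capacity is 2+2+2+2+2+1 = 11 but 12 worker-slots are needed — infeasible.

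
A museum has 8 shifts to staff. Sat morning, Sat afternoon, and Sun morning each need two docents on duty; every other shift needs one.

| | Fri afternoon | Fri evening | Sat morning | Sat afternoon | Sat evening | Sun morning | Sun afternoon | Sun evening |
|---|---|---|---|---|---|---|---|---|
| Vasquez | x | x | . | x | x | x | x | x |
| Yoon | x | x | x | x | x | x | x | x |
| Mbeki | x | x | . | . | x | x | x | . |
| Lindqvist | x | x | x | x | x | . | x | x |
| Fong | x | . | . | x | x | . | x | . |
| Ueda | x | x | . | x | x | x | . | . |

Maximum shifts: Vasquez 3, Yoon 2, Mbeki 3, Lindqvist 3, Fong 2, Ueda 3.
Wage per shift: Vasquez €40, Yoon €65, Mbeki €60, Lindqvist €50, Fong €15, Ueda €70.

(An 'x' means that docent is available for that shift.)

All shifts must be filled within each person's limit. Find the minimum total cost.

€485

Sat morning can only be covered by Yoon and Lindqvist, so that assignment is forced.
Picking the cheapest available docent for each shift independently would cost €395, but that ignores the shift limits.
An optimal schedule: Fri afternoon→Lindqvist, Fri evening→Vasquez, Sat morning→Lindqvist+Yoon, Sat afternoon→Fong+Lindqvist, Sat evening→Mbeki, Sun morning→Vasquez+Mbeki, Sun afternoon→Fong, Sun evening→Vasquez.
Total: 50 + 40 + 50 + 65 + 15 + 50 + 60 + 40 + 60 + 15 + 40 = €485.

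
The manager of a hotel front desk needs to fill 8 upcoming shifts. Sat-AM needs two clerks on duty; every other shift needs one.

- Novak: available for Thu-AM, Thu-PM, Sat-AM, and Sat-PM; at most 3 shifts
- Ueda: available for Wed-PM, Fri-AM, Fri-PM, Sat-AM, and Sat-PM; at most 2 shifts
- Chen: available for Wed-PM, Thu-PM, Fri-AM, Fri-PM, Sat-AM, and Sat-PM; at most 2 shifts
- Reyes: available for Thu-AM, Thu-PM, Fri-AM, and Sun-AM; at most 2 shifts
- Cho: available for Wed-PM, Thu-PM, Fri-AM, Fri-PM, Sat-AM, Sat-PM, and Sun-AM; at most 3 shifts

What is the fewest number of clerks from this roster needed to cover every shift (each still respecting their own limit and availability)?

4

9 slots to fill and no one can take more than 3, so at least ⌈9/3⌉ = 3 clerks are needed.
Any 3 clerks together have capacity at most 3+3+2 = 8 < 9 slots, so 3 can never suffice.
Novak, Ueda, Chen, and Reyes alone can cover everything: Wed-PM→Ueda, Thu-AM→Novak, Thu-PM→Novak, Fri-AM→Reyes, Fri-PM→Ueda, Sat-AM→Novak+Chen, Sat-PM→Chen, Sun-AM→Reyes.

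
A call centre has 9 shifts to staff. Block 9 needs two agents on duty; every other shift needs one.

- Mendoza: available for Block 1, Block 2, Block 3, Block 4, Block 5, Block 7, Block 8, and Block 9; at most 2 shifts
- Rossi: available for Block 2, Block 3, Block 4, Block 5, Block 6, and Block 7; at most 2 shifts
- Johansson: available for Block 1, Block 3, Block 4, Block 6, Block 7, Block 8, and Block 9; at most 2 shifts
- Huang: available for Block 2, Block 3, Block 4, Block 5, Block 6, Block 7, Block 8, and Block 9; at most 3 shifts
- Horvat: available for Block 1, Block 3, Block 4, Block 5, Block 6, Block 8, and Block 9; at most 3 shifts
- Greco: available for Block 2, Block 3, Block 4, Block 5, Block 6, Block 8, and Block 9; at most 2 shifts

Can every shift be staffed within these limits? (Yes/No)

Yes

One valid schedule: Block 1→Mendoza, Block 2→Mendoza, Block 3→Huang, Block 4→Huang, Block 5→Rossi, Block 6→Johansson, Block 7→Rossi, Block 8→Johansson, Block 9→Huang+Horvat.
Loads: Mendoza 2/2, Rossi 2/2, Johansson 2/2, Huang 3/3, Horvat 1/3, Greco 0/2 — all within limits.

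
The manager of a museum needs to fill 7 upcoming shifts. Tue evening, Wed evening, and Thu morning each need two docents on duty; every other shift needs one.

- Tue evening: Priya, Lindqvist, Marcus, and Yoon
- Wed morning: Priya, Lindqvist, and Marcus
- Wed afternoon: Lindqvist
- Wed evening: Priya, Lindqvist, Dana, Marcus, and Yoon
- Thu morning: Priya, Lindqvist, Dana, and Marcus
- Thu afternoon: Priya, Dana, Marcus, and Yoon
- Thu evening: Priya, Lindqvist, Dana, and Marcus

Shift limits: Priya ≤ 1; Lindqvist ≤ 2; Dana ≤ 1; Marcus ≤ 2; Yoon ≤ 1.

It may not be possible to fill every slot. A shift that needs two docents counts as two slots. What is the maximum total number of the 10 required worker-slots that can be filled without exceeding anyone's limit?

Total capacity across all docents is 1+2+1+2+1 = 7, and 10 slots are needed, so at most 7 can be filled.
An assignment achieving 7: Tue evening→Lindqvist+Marcus, Wed morning→Priya, Wed afternoon→Lindqvist, Thu morning→Dana+Marcus, Thu afternoon→Yoon.
Loads: Priya 1/1, Lindqvist 2/2, Dana 1/1, Marcus 2/2, Yoon 1/1.

7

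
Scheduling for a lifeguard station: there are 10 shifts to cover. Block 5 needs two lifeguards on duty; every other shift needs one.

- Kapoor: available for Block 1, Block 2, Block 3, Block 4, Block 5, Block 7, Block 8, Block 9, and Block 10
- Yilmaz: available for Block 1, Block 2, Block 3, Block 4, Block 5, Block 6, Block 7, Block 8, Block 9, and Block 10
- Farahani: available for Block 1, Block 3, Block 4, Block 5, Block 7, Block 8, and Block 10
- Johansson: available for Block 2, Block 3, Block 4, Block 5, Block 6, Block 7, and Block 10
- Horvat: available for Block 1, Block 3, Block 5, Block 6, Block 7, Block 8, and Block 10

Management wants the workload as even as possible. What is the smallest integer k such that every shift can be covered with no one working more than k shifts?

3

With 5 lifeguards and 11 worker-slots to fill, someone must work at least ⌈11/5⌉ = 3 shifts, so k ≥ 3.
k = 3 works: Block 1→Kapoor, Block 2→Kapoor, Block 3→Farahani, Block 4→Yilmaz, Block 5→Johansson+Horvat, Block 6→Yilmaz, Block 7→Farahani, Block 8→Yilmaz, Block 9→Kapoor, Block 10→Farahani.
Loads: Kapoor 3, Yilmaz 3, Farahani 3, Johansson 1, Horvat 1 — all ≤ 3.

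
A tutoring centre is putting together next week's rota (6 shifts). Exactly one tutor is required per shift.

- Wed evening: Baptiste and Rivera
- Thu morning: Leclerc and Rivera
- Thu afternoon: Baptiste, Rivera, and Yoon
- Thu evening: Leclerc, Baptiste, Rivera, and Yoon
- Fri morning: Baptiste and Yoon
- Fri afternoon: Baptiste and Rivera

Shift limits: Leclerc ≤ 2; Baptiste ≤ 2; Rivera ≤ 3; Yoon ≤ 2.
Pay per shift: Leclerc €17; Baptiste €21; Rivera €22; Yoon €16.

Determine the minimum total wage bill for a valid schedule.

Picking the cheapest available tutor for each shift independently would cost €107, but that ignores the shift limits.
An optimal schedule: Wed evening→Baptiste, Thu morning→Leclerc, Thu afternoon→Yoon, Thu evening→Leclerc, Fri morning→Yoon, Fri afternoon→Baptiste.
Total: 21 + 17 + 16 + 17 + 16 + 21 = €108.

€108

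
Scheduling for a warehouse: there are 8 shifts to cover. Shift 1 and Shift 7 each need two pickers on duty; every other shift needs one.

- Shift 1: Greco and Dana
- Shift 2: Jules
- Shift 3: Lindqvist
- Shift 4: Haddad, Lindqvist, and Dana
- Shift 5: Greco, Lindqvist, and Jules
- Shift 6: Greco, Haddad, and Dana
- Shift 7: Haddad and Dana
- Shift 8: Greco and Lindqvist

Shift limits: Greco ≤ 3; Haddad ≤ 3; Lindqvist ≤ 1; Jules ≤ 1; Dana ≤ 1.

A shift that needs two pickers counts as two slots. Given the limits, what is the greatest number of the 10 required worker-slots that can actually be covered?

Total capacity across all pickers is 3+3+1+1+1 = 9, and 10 slots are needed, so at most 9 can be filled.
An assignment achieving 9: Shift 1→Greco+Dana, Shift 2→Jules, Shift 3→Lindqvist, Shift 4→Haddad, Shift 5→Greco, Shift 6→Haddad, Shift 7→Haddad, Shift 8→Greco.
Loads: Greco 3/3, Haddad 3/3, Lindqvist 1/1, Jules 1/1, Dana 1/1.

9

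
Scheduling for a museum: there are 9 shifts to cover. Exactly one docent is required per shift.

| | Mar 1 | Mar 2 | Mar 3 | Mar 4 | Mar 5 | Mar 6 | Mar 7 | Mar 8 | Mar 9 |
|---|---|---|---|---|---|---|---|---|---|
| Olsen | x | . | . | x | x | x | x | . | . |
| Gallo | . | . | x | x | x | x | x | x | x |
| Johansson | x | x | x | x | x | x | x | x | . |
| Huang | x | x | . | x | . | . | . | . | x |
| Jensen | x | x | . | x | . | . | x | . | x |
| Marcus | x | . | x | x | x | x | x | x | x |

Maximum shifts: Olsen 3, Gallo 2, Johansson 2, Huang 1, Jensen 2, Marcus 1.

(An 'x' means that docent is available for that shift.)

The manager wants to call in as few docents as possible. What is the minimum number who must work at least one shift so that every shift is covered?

9 slots to fill and no one can take more than 3, so at least ⌈9/3⌉ = 3 docents are needed.
Any 3 docents together have capacity at most 3+2+2 = 7 < 9 slots, so 3 can never suffice.
Olsen, Gallo, Johansson, and Jensen alone can cover everything: Mar 1→Olsen, Mar 2→Johansson, Mar 3→Gallo, Mar 4→Johansson, Mar 5→Olsen, Mar 6→Olsen, Mar 7→Jensen, Mar 8→Gallo, Mar 9→Jensen.

4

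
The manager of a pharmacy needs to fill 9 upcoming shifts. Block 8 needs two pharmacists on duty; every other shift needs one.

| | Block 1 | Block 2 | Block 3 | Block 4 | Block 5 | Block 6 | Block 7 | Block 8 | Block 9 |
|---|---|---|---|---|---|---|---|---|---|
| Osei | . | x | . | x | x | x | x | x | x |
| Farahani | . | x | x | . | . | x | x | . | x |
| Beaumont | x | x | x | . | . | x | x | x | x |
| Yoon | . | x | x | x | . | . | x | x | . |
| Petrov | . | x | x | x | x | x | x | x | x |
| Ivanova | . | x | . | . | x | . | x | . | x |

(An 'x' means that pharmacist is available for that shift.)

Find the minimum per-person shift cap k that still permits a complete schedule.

2

With 6 pharmacists and 10 worker-slots to fill, someone must work at least ⌈10/6⌉ = 2 shifts, so k ≥ 2.
k = 2 works: Block 1→Beaumont, Block 2→Yoon, Block 3→Farahani, Block 4→Osei, Block 5→Osei, Block 6→Farahani, Block 7→Petrov, Block 8→Yoon+Petrov, Block 9→Beaumont.
Loads: Osei 2, Farahani 2, Beaumont 2, Yoon 2, Petrov 2, Ivanova 0 — all ≤ 2.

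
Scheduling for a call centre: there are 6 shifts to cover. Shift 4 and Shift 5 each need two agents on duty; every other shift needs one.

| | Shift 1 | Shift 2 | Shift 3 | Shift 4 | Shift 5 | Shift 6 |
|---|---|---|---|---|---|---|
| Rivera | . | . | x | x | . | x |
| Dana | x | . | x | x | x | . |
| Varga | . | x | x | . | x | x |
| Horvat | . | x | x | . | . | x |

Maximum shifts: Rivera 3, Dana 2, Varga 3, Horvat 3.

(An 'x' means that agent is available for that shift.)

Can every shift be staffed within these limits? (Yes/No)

Total capacity is 11 and 8 slots are needed, so capacity alone doesn't rule it out.
Shifts {Shift 1, Shift 4, Shift 5} need 5 worker-slots in total, but the agents available for any of those shifts (Rivera, Dana, and Varga) can supply at most 4 among them. So no valid schedule exists.

No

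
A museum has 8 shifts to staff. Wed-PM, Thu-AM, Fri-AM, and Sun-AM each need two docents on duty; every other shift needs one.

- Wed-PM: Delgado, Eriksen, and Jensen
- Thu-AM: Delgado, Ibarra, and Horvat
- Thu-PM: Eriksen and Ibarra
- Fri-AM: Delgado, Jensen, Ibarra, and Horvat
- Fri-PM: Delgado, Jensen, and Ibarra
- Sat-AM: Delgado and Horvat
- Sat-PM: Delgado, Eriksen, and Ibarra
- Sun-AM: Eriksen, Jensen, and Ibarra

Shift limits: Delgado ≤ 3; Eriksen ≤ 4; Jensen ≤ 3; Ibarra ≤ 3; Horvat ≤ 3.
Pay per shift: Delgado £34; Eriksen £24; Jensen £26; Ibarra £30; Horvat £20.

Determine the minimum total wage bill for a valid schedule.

Picking the cheapest available docent for each shift independently would cost £290, but that ignores the shift limits.
An optimal schedule: Wed-PM→Eriksen+Jensen, Thu-AM→Horvat+Ibarra, Thu-PM→Eriksen, Fri-AM→Horvat+Ibarra, Fri-PM→Jensen, Sat-AM→Horvat, Sat-PM→Eriksen, Sun-AM→Eriksen+Jensen.
Total: 24 + 26 + 20 + 30 + 24 + 20 + 30 + 26 + 20 + 24 + 24 + 26 = £294.

£294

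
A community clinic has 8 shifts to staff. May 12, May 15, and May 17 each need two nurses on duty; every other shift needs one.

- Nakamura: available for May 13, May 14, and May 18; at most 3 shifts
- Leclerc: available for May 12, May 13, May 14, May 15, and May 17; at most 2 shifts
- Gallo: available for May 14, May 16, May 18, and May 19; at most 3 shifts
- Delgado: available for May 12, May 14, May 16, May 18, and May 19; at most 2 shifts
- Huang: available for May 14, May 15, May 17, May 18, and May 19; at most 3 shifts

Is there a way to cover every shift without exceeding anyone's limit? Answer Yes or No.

No

Total capacity is 13 and 11 slots are needed, so capacity alone doesn't rule it out.
Shifts {May 12, May 15, May 17} need 6 worker-slots in total, but the nurses available for any of those shifts (Leclerc, Delgado, and Huang) can supply at most 5 among them. So no valid schedule exists.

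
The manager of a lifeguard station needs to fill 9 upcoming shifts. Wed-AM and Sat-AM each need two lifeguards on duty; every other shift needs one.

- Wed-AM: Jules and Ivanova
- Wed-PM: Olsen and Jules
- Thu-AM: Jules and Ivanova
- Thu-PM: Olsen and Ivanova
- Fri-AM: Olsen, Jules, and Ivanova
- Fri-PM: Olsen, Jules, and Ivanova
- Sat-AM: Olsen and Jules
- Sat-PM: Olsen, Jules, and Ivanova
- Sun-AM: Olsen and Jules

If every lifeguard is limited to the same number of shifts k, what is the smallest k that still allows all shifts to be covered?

4

With 3 lifeguards and 11 worker-slots to fill, someone must work at least ⌈11/3⌉ = 4 shifts, so k ≥ 4.
k = 4 works: Wed-AM→Jules+Ivanova, Wed-PM→Olsen, Thu-AM→Jules, Thu-PM→Olsen, Fri-AM→Jules, Fri-PM→Ivanova, Sat-AM→Olsen+Jules, Sat-PM→Ivanova, Sun-AM→Olsen.
Loads: Olsen 4, Jules 4, Ivanova 3 — all ≤ 4.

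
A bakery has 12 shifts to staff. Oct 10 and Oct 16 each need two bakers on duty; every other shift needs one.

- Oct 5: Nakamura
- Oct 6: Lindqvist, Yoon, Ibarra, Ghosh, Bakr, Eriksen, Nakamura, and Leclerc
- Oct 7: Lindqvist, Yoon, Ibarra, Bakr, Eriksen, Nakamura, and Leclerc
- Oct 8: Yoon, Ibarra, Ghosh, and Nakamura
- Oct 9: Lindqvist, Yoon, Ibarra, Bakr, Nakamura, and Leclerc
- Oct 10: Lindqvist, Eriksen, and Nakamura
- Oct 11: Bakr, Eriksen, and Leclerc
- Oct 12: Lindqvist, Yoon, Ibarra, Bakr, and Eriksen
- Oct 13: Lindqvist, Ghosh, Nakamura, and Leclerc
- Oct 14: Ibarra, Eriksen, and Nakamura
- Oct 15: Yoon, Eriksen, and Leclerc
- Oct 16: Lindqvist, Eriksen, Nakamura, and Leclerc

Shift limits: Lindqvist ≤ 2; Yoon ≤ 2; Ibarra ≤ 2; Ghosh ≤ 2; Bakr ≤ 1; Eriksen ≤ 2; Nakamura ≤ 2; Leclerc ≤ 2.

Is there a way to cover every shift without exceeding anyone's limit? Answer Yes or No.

Yes

Oct 5 can only be covered by Nakamura, so that assignment is forced.
One valid schedule: Oct 5→Nakamura, Oct 6→Ghosh, Oct 7→Leclerc, Oct 8→Yoon, Oct 9→Nakamura, Oct 10→Lindqvist+Eriksen, Oct 11→Bakr, Oct 12→Ibarra, Oct 13→Lindqvist, Oct 14→Ibarra, Oct 15→Yoon, Oct 16→Eriksen+Leclerc.
Loads: Lindqvist 2/2, Yoon 2/2, Ibarra 2/2, Ghosh 1/2, Bakr 1/1, Eriksen 2/2, Nakamura 2/2, Leclerc 2/2 — all within limits.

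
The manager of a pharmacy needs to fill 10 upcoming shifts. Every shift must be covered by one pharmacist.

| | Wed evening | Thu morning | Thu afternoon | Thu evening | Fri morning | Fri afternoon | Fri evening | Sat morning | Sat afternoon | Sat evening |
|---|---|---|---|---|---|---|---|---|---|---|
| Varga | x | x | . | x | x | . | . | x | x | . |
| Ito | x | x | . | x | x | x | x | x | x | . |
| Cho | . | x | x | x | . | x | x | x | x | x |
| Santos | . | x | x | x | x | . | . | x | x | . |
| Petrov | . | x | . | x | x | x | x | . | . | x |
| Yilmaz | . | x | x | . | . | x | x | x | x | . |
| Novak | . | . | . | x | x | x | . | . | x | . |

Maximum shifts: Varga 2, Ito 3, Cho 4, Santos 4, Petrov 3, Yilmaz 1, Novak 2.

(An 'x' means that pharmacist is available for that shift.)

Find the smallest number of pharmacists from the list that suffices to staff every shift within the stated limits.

10 slots to fill and no one can take more than 4, so at least ⌈10/4⌉ = 3 pharmacists are needed.
Varga, Cho, and Santos alone can cover everything: Wed evening→Varga, Thu morning→Santos, Thu afternoon→Cho, Thu evening→Santos, Fri morning→Varga, Fri afternoon→Cho, Fri evening→Cho, Sat morning→Santos, Sat afternoon→Santos, Sat evening→Cho.

3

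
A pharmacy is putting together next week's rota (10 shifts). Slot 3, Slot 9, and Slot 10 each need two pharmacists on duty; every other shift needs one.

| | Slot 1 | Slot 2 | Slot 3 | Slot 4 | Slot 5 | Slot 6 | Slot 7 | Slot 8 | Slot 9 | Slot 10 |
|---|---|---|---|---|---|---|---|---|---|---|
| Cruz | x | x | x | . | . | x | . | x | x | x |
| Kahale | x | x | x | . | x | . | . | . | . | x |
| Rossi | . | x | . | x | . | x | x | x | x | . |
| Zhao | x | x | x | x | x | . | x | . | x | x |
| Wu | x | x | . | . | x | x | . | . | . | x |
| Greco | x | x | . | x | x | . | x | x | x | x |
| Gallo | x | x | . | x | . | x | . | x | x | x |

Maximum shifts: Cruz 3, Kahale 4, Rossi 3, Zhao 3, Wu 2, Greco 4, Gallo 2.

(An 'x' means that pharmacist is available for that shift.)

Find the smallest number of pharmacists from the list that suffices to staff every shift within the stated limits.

13 slots to fill and no one can take more than 4, so at least ⌈13/4⌉ = 4 pharmacists are needed.
Cruz, Kahale, Rossi, and Zhao alone can cover everything: Slot 1→Cruz, Slot 2→Kahale, Slot 3→Kahale+Zhao, Slot 4→Rossi, Slot 5→Kahale, Slot 6→Cruz, Slot 7→Rossi, Slot 8→Cruz, Slot 9→Rossi+Zhao, Slot 10→Kahale+Zhao.

4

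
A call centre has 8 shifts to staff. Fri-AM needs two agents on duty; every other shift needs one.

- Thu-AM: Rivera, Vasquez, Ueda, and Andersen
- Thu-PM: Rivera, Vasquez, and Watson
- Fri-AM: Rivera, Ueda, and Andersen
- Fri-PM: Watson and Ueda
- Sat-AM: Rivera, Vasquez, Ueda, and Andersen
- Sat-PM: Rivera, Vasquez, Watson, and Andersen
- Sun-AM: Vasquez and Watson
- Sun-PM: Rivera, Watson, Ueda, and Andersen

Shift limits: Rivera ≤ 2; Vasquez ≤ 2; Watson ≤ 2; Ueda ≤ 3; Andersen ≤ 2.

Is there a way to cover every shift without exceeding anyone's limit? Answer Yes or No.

Yes

One valid schedule: Thu-AM→Vasquez, Thu-PM→Rivera, Fri-AM→Rivera+Ueda, Fri-PM→Watson, Sat-AM→Ueda, Sat-PM→Watson, Sun-AM→Vasquez, Sun-PM→Ueda.
Loads: Rivera 2/2, Vasquez 2/2, Watson 2/2, Ueda 3/3, Andersen 0/2 — all within limits.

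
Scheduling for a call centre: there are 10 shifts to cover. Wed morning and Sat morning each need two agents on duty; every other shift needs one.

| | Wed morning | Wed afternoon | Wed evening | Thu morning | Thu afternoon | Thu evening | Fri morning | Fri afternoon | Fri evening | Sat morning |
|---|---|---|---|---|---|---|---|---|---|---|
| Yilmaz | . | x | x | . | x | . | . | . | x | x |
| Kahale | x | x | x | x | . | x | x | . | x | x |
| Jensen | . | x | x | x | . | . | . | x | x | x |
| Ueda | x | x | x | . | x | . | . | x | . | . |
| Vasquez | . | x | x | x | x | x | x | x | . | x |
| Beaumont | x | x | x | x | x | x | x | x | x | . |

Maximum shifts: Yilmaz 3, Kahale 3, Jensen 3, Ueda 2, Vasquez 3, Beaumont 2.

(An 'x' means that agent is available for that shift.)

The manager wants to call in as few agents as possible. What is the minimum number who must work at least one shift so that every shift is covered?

5

12 slots to fill and no one can take more than 3, so at least ⌈12/3⌉ = 4 agents are needed.
No set of 4 agents can cover every shift (each such set leaves at least one shift with no one available or exceeds a cap).
Yilmaz, Kahale, Jensen, Ueda, and Vasquez alone can cover everything: Wed morning→Kahale+Ueda, Wed afternoon→Yilmaz, Wed evening→Ueda, Thu morning→Jensen, Thu afternoon→Yilmaz, Thu evening→Kahale, Fri morning→Kahale, Fri afternoon→Jensen, Fri evening→Yilmaz, Sat morning→Jensen+Vasquez.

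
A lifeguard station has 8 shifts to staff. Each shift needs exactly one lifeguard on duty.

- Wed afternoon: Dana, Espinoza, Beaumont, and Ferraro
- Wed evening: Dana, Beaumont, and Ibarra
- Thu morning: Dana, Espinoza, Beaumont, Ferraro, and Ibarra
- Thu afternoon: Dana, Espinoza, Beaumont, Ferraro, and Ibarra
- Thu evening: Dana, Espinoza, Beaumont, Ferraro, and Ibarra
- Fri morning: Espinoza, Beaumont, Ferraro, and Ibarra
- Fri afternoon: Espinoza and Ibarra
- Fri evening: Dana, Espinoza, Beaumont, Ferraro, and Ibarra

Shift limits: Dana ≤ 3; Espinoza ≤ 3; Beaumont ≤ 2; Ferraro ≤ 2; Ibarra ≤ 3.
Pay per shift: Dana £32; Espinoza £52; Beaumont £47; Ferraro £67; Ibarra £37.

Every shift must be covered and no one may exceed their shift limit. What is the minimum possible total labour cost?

Picking the cheapest available lifeguard for each shift independently would cost £266, but that ignores the shift limits.
An optimal schedule: Wed afternoon→Dana, Wed evening→Dana, Thu morning→Dana, Thu afternoon→Ibarra, Thu evening→Beaumont, Fri morning→Ibarra, Fri afternoon→Ibarra, Fri evening→Beaumont.
Total: 32 + 32 + 32 + 37 + 47 + 37 + 37 + 47 = £301.

£301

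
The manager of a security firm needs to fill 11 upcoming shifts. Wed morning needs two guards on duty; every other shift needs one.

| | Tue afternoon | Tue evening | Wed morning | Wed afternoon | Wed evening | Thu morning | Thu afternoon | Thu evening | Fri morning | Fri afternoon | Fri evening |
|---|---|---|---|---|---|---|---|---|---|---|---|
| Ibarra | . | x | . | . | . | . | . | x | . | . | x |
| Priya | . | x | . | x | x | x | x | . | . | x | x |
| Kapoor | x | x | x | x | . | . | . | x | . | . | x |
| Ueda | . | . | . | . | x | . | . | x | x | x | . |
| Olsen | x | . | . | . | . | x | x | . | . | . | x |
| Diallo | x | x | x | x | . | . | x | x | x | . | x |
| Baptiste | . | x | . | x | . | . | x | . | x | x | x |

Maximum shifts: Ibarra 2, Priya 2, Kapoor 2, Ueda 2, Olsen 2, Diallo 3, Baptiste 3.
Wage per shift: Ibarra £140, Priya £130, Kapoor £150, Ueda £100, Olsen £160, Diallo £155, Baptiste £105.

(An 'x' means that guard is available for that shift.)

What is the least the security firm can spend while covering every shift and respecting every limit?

Wed morning can only be covered by Kapoor and Diallo, so that assignment is forced.
Picking the cheapest available guard for each shift independently would cost £1405, but that ignores the shift limits.
An optimal schedule: Tue afternoon→Kapoor, Tue evening→Priya, Wed morning→Kapoor+Diallo, Wed afternoon→Baptiste, Wed evening→Ueda, Thu morning→Priya, Thu afternoon→Baptiste, Thu evening→Ibarra, Fri morning→Ueda, Fri afternoon→Baptiste, Fri evening→Ibarra.
Total: 150 + 130 + 150 + 155 + 105 + 100 + 130 + 105 + 140 + 100 + 105 + 140 = £1510.

£1510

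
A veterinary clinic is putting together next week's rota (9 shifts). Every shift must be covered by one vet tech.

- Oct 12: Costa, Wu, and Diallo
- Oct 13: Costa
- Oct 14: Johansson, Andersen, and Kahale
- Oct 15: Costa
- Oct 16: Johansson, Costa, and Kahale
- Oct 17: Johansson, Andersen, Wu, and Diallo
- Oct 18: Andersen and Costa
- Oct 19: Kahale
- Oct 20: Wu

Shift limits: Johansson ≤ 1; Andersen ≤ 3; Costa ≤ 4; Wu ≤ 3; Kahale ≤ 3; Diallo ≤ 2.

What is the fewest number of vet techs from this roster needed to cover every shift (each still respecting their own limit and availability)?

9 slots to fill and no one can take more than 4, so at least ⌈9/4⌉ = 3 vet techs are needed.
Costa, Wu, and Kahale alone can cover everything: Oct 12→Costa, Oct 13→Costa, Oct 14→Kahale, Oct 15→Costa, Oct 16→Kahale, Oct 17→Wu, Oct 18→Costa, Oct 19→Kahale, Oct 20→Wu.

3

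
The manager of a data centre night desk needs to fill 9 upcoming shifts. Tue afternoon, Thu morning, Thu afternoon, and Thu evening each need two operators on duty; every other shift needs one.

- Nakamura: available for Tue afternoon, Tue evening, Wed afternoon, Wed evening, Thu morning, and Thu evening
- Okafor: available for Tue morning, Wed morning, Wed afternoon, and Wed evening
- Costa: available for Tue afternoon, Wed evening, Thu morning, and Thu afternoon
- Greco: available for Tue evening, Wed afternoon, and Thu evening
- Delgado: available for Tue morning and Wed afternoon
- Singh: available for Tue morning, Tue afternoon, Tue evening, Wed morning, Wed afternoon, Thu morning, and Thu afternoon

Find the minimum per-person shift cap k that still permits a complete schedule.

3

With 6 operators and 13 worker-slots to fill, someone must work at least ⌈13/6⌉ = 3 shifts, so k ≥ 3.
k = 3 works: Tue morning→Okafor, Tue afternoon→Nakamura+Costa, Tue evening→Nakamura, Wed morning→Okafor, Wed afternoon→Greco, Wed evening→Okafor, Thu morning→Costa+Singh, Thu afternoon→Costa+Singh, Thu evening→Nakamura+Greco.
Loads: Nakamura 3, Okafor 3, Costa 3, Greco 2, Delgado 0, Singh 2 — all ≤ 3.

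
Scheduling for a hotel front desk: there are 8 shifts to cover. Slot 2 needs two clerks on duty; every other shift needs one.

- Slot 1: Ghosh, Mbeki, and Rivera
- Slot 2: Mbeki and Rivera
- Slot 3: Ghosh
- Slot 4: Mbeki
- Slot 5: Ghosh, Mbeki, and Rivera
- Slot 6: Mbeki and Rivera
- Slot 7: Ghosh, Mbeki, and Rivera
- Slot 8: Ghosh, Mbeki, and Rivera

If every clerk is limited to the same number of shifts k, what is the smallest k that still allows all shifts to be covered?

3

With 3 clerks and 9 worker-slots to fill, someone must work at least ⌈9/3⌉ = 3 shifts, so k ≥ 3.
k = 3 works: Slot 1→Ghosh, Slot 2→Mbeki+Rivera, Slot 3→Ghosh, Slot 4→Mbeki, Slot 5→Ghosh, Slot 6→Mbeki, Slot 7→Rivera, Slot 8→Rivera.
Loads: Ghosh 3, Mbeki 3, Rivera 3 — all ≤ 3.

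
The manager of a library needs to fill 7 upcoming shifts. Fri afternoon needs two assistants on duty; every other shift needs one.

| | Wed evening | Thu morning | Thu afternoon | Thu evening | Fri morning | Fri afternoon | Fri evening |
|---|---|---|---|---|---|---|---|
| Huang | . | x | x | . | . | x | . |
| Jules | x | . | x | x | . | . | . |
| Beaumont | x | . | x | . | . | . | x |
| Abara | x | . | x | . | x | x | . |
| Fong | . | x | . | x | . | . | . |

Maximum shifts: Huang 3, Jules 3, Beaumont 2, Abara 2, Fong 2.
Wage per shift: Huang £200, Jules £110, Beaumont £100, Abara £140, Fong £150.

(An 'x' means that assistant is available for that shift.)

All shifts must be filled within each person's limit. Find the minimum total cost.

Fri morning can only be covered by Abara, so that assignment is forced.
Fri afternoon can only be covered by Huang and Abara, so that assignment is forced.
Fri evening can only be covered by Beaumont, so that assignment is forced.
Picking the cheapest available assistant for each shift independently would cost £1040, but that ignores the shift limits.
An optimal schedule: Wed evening→Beaumont, Thu morning→Fong, Thu afternoon→Jules, Thu evening→Jules, Fri morning→Abara, Fri afternoon→Abara+Huang, Fri evening→Beaumont.
Total: 100 + 150 + 110 + 110 + 140 + 140 + 200 + 100 = £1050.

£1050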